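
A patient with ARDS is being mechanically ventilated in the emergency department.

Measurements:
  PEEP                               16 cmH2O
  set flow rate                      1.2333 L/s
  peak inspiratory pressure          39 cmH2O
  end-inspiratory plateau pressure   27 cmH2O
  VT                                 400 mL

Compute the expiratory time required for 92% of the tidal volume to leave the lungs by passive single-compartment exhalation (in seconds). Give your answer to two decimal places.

R = (PIP − Pplat)/V̇ = (39 − 27) / 1.2333 = 12.0/1.2333 = 9.73 cmH2O·s/L.
C = Vt/(Pplat − PEEP) = 400.0 / (27 − 16) = 400.0/11.0 = 36.364 mL/cmH2O.
τ = R × C = 9.73 × 0.03636 L/cmH2O = 0.3538 s.
t = −τ·ln(1 − 0.92) = −0.3538·ln(0.08) = 0.8936 s.

0.89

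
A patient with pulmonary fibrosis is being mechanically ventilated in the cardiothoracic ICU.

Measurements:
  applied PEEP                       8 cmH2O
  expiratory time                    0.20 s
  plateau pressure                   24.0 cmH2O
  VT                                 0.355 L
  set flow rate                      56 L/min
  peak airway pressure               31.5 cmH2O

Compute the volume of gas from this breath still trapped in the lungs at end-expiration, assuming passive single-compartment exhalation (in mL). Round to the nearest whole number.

Flow: 56 L/min ÷ 60 = 0.9333 L/s.
R = (PIP − Pplat)/V̇ = (31.5 − 24.0) / 0.9333 = 7.5/0.9333 = 8.036 cmH2O·s/L.
C = Vt/(Pplat − PEEP) = 355.0 / (24.0 − 8) = 355.0/16.0 = 22.188 mL/cmH2O.
τ = R × C = 8.036 × 0.02219 L/cmH2O = 0.1783 s.
Fraction remaining = e^(−Te/τ) = e^(−0.20/0.1783) = 0.3257.
Trapped volume = 355.0 × 0.3257 = 115.62 mL.

116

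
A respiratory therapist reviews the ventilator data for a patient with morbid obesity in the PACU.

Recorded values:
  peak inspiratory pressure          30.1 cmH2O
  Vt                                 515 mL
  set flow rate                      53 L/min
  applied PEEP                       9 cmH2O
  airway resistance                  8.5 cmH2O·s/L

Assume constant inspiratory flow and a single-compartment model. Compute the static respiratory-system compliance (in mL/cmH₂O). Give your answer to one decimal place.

37.9

Flow: 53 L/min ÷ 60 = 0.8833 L/s.
Equation of motion (constant flow): PIP = Vt/C + R·V̇ + PEEP.
Vt/C = PIP − R·V̇ − PEEP = 30.1 − 8.5×0.8833 − 9 = 30.1 − 7.508 − 9 = 13.592 cmH2O.
C = Vt / 13.592 = 515 / 13.592 = 37.89 mL/cmH2O.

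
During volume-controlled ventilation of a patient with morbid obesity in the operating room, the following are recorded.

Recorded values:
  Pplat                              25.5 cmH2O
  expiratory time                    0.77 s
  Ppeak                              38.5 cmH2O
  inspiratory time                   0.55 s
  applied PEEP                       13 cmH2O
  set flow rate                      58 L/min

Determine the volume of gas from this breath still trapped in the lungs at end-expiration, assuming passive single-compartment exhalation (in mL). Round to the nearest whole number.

138

Flow: 58 L/min ÷ 60 = 0.9667 L/s.
Vt = flow × Ti = 0.9667 L/s × 0.55 s × 1000 mL/L = 531.69 mL.
R = (PIP − Pplat)/V̇ = (38.5 − 25.5) / 0.9667 = 13.0/0.9667 = 13.448 cmH2O·s/L.
C = Vt/(Pplat − PEEP) = 531.69 / (25.5 − 13) = 531.69/12.5 = 42.535 mL/cmH2O.
τ = R × C = 13.448 × 0.04254 L/cmH2O = 0.5721 s.
Fraction remaining = e^(−Te/τ) = e^(−0.77/0.5721) = 0.2603.
Trapped volume = 531.69 × 0.2603 = 138.4 mL.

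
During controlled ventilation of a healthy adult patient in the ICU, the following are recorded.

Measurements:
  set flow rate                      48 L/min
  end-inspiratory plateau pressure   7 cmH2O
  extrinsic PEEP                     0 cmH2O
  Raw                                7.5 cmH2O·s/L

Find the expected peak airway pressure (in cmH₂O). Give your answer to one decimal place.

13.0

Flow: 48 L/min ÷ 60 = 0.8 L/s.
PIP = Pplat + Raw × flow = 7 + 7.5 × 0.8 = 7 + 6.0 = 13.0 cmH2O.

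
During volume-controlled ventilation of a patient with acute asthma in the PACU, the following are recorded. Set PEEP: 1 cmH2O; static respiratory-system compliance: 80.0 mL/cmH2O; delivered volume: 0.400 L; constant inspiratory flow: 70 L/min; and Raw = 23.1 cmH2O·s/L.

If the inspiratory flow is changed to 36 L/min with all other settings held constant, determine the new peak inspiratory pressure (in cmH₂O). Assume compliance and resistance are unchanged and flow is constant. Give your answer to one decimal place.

19.9

Flow: 70 L/min ÷ 60 = 1.1667 L/s.
New flow: 36 L/min ÷ 60 = 0.6 L/s.
PIP = Vt/C + R·V̇ + PEEP (constant-flow equation of motion).
Only the resistive term changes: ΔPIP = R × ΔV̇ = 23.1 × (0.6 − 1.1667) = 23.1 × -0.5667 = -13.091 cmH2O.
Original PIP = 400/80.0 + 23.1×1.1667 + 1 = 32.951 cmH2O; new PIP = 32.951 + (-13.091) = 19.86 cmH2O.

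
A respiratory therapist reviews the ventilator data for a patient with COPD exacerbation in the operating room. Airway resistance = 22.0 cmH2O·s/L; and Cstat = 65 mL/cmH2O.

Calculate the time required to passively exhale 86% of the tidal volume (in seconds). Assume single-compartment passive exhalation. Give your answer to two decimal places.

τ = R × C = 22.0 × 65 mL/cmH2O = 22.0 × 0.065 L/cmH2O = 1.43 s.
Exhaled fraction f = 1 − e^(−t/τ) → t = −τ·ln(1 − f) = −1.43·ln(0.14) = 2.812 s.

2.81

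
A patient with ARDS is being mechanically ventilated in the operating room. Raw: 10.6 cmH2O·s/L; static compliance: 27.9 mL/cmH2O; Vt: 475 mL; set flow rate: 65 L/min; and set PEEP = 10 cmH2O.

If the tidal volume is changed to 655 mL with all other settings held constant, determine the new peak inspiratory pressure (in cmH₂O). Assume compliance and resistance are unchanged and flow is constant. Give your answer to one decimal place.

Flow: 65 L/min ÷ 60 = 1.0833 L/s.
PIP = Vt/C + R·V̇ + PEEP (constant-flow equation of motion).
Only the elastic term changes: ΔPIP = ΔVt / C = (655 − 475) / 27.9 = 6.452 cmH2O.
Original PIP = 475/27.9 + 10.6×1.0833 + 10 = 38.508 cmH2O; new PIP = 38.508 + (6.452) = 44.96 cmH2O.

45.0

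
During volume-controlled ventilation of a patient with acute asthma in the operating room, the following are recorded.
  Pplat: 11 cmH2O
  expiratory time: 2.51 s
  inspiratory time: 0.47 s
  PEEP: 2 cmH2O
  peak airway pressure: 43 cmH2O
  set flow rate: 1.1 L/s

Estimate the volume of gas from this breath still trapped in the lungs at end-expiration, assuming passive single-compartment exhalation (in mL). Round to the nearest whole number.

115

Vt = flow × Ti = 1.1 L/s × 0.47 s × 1000 mL/L = 517.0 mL.
R = (PIP − Pplat)/V̇ = (43 − 11) / 1.1 = 32.0/1.1 = 29.091 cmH2O·s/L.
C = Vt/(Pplat − PEEP) = 517.0 / (11 − 2) = 517.0/9.0 = 57.444 mL/cmH2O.
τ = R × C = 29.091 × 0.05744 L/cmH2O = 1.671 s.
Fraction remaining = e^(−Te/τ) = e^(−2.51/1.671) = 0.2227.
Trapped volume = 517.0 × 0.2227 = 115.14 mL.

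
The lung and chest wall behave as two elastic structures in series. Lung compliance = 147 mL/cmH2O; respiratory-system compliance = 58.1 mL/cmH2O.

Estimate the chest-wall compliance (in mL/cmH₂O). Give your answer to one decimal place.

96.1

1/Ccw = 1/Crs − 1/CL.
1/Ccw = 1/58.1 − 1/147 = 0.01041.
Ccw = 96.061 mL/cmH2O.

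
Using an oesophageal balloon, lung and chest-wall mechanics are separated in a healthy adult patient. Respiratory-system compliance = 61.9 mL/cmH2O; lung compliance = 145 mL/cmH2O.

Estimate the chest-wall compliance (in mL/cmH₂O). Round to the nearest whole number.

1/Ccw = 1/Crs − 1/CL.
1/Ccw = 1/61.9 − 1/145 = 0.009259.
Ccw = 108.0 mL/cmH2O.

108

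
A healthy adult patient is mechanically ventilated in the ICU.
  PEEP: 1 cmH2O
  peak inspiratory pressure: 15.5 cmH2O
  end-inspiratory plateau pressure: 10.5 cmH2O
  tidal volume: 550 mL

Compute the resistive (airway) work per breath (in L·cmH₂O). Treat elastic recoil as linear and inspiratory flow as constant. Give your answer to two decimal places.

2.75

With constant inspiratory flow the resistive pressure is constant at PIP − Pplat = 15.5 − 10.5 = 5.0 cmH2O, so resistive work = 5.0 × 0.550 = 2.75 L·cmH2O.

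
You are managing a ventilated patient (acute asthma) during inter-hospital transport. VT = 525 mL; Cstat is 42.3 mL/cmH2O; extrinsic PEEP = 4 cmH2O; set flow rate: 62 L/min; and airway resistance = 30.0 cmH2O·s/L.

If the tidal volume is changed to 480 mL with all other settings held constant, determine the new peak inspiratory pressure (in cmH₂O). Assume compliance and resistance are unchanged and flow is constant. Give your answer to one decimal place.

Flow: 62 L/min ÷ 60 = 1.0333 L/s.
PIP = Vt/C + R·V̇ + PEEP (constant-flow equation of motion).
Only the elastic term changes: ΔPIP = ΔVt / C = (480 − 525) / 42.3 = -1.064 cmH2O.
Original PIP = 525/42.3 + 30.0×1.0333 + 4 = 47.41 cmH2O; new PIP = 47.41 + (-1.064) = 46.346 cmH2O.

46.3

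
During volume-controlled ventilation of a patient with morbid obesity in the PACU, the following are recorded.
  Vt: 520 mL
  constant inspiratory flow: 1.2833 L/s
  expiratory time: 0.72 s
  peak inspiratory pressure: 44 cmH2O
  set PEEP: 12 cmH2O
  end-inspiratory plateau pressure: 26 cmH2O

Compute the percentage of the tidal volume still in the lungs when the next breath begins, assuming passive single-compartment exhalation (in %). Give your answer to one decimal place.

R = (PIP − Pplat)/V̇ = (44 − 26) / 1.2833 = 18.0/1.2833 = 14.026 cmH2O·s/L.
C = Vt/(Pplat − PEEP) = 520.0 / (26 − 12) = 520.0/14.0 = 37.143 mL/cmH2O.
τ = R × C = 14.026 × 0.03714 L/cmH2O = 0.5209 s.
Fraction remaining at end-expiration = e^(−Te/τ) = e^(−0.72/0.5209) = 0.251 → 25.1%.

25.1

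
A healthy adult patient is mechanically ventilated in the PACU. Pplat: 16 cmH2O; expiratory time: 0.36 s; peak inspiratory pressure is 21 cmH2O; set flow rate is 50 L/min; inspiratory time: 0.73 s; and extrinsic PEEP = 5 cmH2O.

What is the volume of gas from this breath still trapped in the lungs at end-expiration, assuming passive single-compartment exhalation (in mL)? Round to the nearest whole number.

206

Flow: 50 L/min ÷ 60 = 0.8333 L/s.
Vt = flow × Ti = 0.8333 L/s × 0.73 s × 1000 mL/L = 608.31 mL.
R = (PIP − Pplat)/V̇ = (21 − 16) / 0.8333 = 5.0/0.8333 = 6.0 cmH2O·s/L.
C = Vt/(Pplat − PEEP) = 608.31 / (16 − 5) = 608.31/11.0 = 55.301 mL/cmH2O.
τ = R × C = 6.0 × 0.0553 L/cmH2O = 0.3318 s.
Fraction remaining = e^(−Te/τ) = e^(−0.36/0.3318) = 0.3379.
Trapped volume = 608.31 × 0.3379 = 205.55 mL.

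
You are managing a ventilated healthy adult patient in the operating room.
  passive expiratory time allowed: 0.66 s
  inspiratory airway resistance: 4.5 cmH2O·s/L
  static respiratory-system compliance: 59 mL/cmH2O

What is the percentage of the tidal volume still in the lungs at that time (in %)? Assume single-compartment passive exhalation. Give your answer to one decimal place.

8.3

τ = R × C = 4.5 × 59 mL/cmH2O = 4.5 × 0.059 L/cmH2O = 0.2655 s.
Passive exhalation: V(t)/V₀ = e^(−t/τ) = e^(−0.66/0.2655) = 0.08325.
Fraction remaining = 0.08325 → 8.325%.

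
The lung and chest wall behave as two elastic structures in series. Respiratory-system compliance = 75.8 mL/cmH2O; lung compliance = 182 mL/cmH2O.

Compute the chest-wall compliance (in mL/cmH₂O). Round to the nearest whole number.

130

1/Ccw = 1/Crs − 1/CL.
1/Ccw = 1/75.8 − 1/182 = 0.007698.
Ccw = 129.9 mL/cmH2O.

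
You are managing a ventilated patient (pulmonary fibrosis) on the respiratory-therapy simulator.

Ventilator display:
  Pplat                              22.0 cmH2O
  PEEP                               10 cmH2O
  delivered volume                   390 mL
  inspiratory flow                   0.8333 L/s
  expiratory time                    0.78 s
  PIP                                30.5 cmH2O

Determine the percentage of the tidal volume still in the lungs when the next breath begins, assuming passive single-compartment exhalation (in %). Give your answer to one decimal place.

R = (PIP − Pplat)/V̇ = (30.5 − 22.0) / 0.8333 = 8.5/0.8333 = 10.2 cmH2O·s/L.
C = Vt/(Pplat − PEEP) = 390.0 / (22.0 − 10) = 390.0/12.0 = 32.5 mL/cmH2O.
τ = R × C = 10.2 × 0.0325 L/cmH2O = 0.3315 s.
Fraction remaining at end-expiration = e^(−Te/τ) = e^(−0.78/0.3315) = 0.09509 → 9.509%.

9.5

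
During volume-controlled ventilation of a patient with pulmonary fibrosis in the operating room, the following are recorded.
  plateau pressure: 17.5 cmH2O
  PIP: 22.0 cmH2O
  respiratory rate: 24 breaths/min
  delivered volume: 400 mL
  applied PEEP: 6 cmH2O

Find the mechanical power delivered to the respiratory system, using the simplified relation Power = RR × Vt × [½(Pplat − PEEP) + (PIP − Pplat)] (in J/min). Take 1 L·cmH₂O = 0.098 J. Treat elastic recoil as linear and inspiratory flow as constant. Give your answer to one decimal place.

9.6

Per-breath work = Vt × [½(Pplat−PEEP) + (PIP−Pplat)] = 0.400 × [0.5×11.5 + 4.5] = 0.400 × 10.25 = 4.1 L·cmH2O.
Power = 24 × 4.1 = 98.4 L·cmH2O/min.
× 0.098 J/(L·cmH2O) → 9.643 J/min.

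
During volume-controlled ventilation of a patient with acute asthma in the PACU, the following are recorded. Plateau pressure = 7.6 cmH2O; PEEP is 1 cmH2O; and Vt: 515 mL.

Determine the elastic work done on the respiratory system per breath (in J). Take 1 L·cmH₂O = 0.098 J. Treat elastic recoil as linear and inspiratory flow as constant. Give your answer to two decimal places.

0.17

Elastic work ≈ ½ × (Pplat − PEEP) × Vt = 0.5 × (7.6 − 1) × 0.515 L = 0.5 × 6.6 × 0.515 = 1.7 L·cmH2O.
× 0.098 J/(L·cmH2O) → 0.1666 J.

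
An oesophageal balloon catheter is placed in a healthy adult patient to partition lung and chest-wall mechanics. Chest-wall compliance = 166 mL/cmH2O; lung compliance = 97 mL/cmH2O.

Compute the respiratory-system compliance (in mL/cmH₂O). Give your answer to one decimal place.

61.2

Lung and chest wall are elastances in series: 1/Crs = 1/CL + 1/Ccw.
1/Crs = 1/97 + 1/166 = 0.01633.
Crs = 61.237 mL/cmH2O.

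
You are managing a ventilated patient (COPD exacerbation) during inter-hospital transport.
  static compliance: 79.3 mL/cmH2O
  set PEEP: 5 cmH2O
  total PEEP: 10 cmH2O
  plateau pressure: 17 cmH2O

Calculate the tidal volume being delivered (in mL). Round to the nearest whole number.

End-expiratory occlusion gives total PEEP = 10 cmH2O (intrinsic PEEP = 10 − 5 = 5). Use total PEEP for the elastic gradient.
Vt = Cstat × (Pplat − PEEPtotal) = 79.3 × (17 − 10) = 79.3 × 7.0 = 555.1 mL.

555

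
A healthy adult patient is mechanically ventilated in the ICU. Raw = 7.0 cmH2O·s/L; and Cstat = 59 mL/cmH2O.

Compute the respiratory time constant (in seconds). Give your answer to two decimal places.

τ = R × C = 7.0 × 59 mL/cmH2O = 7.0 × 0.059 L/cmH2O = 0.413 s.

0.41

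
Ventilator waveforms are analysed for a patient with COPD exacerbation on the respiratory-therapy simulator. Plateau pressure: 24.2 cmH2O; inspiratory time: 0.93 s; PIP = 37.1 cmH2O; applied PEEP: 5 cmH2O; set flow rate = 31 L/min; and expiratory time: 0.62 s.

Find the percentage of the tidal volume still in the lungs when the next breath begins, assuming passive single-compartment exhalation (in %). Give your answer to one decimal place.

37.1

Flow: 31 L/min ÷ 60 = 0.5167 L/s.
Vt = flow × Ti = 0.5167 L/s × 0.93 s × 1000 mL/L = 480.53 mL.
R = (PIP − Pplat)/V̇ = (37.1 − 24.2) / 0.5167 = 12.9/0.5167 = 24.966 cmH2O·s/L.
C = Vt/(Pplat − PEEP) = 480.53 / (24.2 − 5) = 480.53/19.2 = 25.028 mL/cmH2O.
τ = R × C = 24.966 × 0.02503 L/cmH2O = 0.6249 s.
Fraction remaining at end-expiration = e^(−Te/τ) = e^(−0.62/0.6249) = 0.3708 → 37.08%.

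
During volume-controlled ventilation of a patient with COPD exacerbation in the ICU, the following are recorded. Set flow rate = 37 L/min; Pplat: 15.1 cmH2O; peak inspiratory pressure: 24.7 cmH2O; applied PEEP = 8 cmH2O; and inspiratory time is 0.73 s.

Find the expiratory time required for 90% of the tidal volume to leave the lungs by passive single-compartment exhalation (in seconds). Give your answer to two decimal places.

2.27

Flow: 37 L/min ÷ 60 = 0.6167 L/s.
Vt = flow × Ti = 0.6167 L/s × 0.73 s × 1000 mL/L = 450.19 mL.
R = (PIP − Pplat)/V̇ = (24.7 − 15.1) / 0.6167 = 9.6/0.6167 = 15.567 cmH2O·s/L.
C = Vt/(Pplat − PEEP) = 450.19 / (15.1 − 8) = 450.19/7.1 = 63.407 mL/cmH2O.
τ = R × C = 15.567 × 0.06341 L/cmH2O = 0.9871 s.
t = −τ·ln(1 − 0.90) = −0.9871·ln(0.1) = 2.273 s.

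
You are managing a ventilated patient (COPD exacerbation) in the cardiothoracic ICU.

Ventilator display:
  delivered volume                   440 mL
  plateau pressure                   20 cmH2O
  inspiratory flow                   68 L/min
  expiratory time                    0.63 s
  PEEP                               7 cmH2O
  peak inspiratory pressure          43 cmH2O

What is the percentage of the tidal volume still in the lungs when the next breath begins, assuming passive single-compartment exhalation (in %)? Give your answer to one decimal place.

Flow: 68 L/min ÷ 60 = 1.1333 L/s.
R = (PIP − Pplat)/V̇ = (43 − 20) / 1.1333 = 23.0/1.1333 = 20.295 cmH2O·s/L.
C = Vt/(Pplat − PEEP) = 440.0 / (20 − 7) = 440.0/13.0 = 33.846 mL/cmH2O.
τ = R × C = 20.295 × 0.03385 L/cmH2O = 0.687 s.
Fraction remaining at end-expiration = e^(−Te/τ) = e^(−0.63/0.687) = 0.3997 → 39.97%.

40.0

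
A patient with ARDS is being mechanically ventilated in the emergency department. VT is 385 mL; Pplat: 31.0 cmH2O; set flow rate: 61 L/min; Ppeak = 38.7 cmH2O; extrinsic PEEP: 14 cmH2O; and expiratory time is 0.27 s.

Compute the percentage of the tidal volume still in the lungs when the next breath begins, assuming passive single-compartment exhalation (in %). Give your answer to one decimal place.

20.7

Flow: 61 L/min ÷ 60 = 1.0167 L/s.
R = (PIP − Pplat)/V̇ = (38.7 − 31.0) / 1.0167 = 7.7/1.0167 = 7.574 cmH2O·s/L.
C = Vt/(Pplat − PEEP) = 385.0 / (31.0 − 14) = 385.0/17.0 = 22.647 mL/cmH2O.
τ = R × C = 7.574 × 0.02265 L/cmH2O = 0.1716 s.
Fraction remaining at end-expiration = e^(−Te/τ) = e^(−0.27/0.1716) = 0.2073 → 20.73%.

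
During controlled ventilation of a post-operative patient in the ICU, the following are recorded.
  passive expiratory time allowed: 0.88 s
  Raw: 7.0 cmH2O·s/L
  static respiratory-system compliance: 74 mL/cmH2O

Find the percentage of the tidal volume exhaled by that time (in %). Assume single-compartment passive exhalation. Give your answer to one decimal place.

81.7

τ = R × C = 7.0 × 74 mL/cmH2O = 7.0 × 0.074 L/cmH2O = 0.518 s.
Passive exhalation: V(t)/V₀ = e^(−t/τ) = e^(−0.88/0.518) = 0.1829.
Fraction exhaled = 1 − 0.1829 = 0.8171 → 81.71%.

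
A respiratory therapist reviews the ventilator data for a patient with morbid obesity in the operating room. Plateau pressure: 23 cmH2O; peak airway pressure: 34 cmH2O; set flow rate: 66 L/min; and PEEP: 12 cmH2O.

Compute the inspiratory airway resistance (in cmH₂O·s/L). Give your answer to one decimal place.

Flow: 66 L/min ÷ 60 = 1.1 L/s.
Raw = (PIP − Pplat) / flow = (34 − 23) / 1.1 = 11.0 / 1.1 = 10.0 cmH2O·s/L.

10.0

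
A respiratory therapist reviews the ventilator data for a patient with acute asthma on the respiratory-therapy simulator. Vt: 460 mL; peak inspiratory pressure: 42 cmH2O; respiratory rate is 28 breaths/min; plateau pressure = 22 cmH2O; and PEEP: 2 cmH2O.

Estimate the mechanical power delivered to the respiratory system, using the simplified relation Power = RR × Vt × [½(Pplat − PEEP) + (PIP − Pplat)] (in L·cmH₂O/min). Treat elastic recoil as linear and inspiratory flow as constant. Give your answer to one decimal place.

Per-breath work = Vt × [½(Pplat−PEEP) + (PIP−Pplat)] = 0.460 × [0.5×20.0 + 20.0] = 0.460 × 30.0 = 13.8 L·cmH2O.
Power = 28 × 13.8 = 386.4 L·cmH2O/min.

386.4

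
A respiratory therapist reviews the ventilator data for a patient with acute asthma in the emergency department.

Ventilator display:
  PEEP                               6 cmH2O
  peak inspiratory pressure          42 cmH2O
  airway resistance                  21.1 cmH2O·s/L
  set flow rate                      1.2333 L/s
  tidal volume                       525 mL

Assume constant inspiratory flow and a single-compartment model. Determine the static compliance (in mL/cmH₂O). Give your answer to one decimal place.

52.6

Equation of motion (constant flow): PIP = Vt/C + R·V̇ + PEEP.
Vt/C = PIP − R·V̇ − PEEP = 42 − 21.1×1.2333 − 6 = 42 − 26.023 − 6 = 9.977 cmH2O.
C = Vt / 9.977 = 525 / 9.977 = 52.621 mL/cmH2O.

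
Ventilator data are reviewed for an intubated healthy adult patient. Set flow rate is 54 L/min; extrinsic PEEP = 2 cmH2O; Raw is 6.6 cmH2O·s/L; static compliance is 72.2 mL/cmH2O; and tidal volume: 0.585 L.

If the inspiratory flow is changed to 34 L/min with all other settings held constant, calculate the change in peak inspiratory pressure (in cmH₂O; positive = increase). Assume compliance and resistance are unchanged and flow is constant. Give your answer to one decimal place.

Flow: 54 L/min ÷ 60 = 0.9 L/s.
New flow: 34 L/min ÷ 60 = 0.5667 L/s.
PIP = Vt/C + R·V̇ + PEEP (constant-flow equation of motion).
Only the resistive term changes: ΔPIP = R × ΔV̇ = 6.6 × (0.5667 − 0.9) = 6.6 × -0.3333 = -2.2 cmH2O.

-2.2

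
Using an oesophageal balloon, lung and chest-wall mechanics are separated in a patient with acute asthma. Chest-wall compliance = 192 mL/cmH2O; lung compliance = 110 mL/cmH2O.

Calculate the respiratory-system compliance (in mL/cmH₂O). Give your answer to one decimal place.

69.9

Lung and chest wall are elastances in series: 1/Crs = 1/CL + 1/Ccw.
1/Crs = 1/110 + 1/192 = 0.0143.
Crs = 69.93 mL/cmH2O.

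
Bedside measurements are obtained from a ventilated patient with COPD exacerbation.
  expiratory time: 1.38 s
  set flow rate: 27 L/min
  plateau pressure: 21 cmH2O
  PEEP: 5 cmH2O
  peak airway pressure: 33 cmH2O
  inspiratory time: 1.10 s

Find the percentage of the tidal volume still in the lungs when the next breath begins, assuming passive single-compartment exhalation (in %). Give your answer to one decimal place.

Flow: 27 L/min ÷ 60 = 0.45 L/s.
Vt = flow × Ti = 0.45 L/s × 1.10 s × 1000 mL/L = 495.0 mL.
R = (PIP − Pplat)/V̇ = (33 − 21) / 0.45 = 12.0/0.45 = 26.667 cmH2O·s/L.
C = Vt/(Pplat − PEEP) = 495.0 / (21 − 5) = 495.0/16.0 = 30.938 mL/cmH2O.
τ = R × C = 26.667 × 0.03094 L/cmH2O = 0.8251 s.
Fraction remaining at end-expiration = e^(−Te/τ) = e^(−1.38/0.8251) = 0.1878 → 18.78%.

18.8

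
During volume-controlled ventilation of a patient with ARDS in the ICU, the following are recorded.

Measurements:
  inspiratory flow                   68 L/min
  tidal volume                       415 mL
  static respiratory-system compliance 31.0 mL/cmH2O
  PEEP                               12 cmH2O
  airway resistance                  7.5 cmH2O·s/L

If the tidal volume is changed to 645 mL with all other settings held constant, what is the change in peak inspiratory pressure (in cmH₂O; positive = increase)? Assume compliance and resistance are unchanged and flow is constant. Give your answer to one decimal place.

PIP = Vt/C + R·V̇ + PEEP (constant-flow equation of motion).
Only the elastic term changes: ΔPIP = ΔVt / C = (645 − 415) / 31.0 = 7.419 cmH2O.

7.4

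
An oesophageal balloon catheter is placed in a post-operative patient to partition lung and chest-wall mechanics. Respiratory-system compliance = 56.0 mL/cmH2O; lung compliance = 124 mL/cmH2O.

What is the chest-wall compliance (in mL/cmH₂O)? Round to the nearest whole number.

102

1/Ccw = 1/Crs − 1/CL.
1/Ccw = 1/56.0 − 1/124 = 0.009793.
Ccw = 102.11 mL/cmH2O.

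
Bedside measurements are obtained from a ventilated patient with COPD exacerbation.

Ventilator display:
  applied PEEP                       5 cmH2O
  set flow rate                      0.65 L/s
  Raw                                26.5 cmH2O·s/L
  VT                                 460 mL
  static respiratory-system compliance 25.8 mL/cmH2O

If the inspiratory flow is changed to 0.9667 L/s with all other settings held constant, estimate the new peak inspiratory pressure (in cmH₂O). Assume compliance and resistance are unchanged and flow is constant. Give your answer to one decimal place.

PIP = Vt/C + R·V̇ + PEEP (constant-flow equation of motion).
Only the resistive term changes: ΔPIP = R × ΔV̇ = 26.5 × (0.9667 − 0.65) = 26.5 × 0.3167 = 8.393 cmH2O.
Original PIP = 460/25.8 + 26.5×0.65 + 5 = 40.054 cmH2O; new PIP = 40.054 + (8.393) = 48.447 cmH2O.

48.4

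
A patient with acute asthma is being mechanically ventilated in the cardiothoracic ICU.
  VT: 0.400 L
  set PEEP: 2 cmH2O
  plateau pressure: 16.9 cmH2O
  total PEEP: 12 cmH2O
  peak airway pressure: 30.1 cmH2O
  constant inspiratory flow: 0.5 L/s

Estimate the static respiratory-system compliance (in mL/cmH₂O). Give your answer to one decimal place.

81.6

End-expiratory occlusion gives total PEEP = 12 cmH2O (intrinsic PEEP = 12 − 2 = 10). Use total PEEP for the elastic gradient.
Cstat = Vt / (Pplat − PEEPtotal) = 400 / (16.9 − 12) = 400 / 4.9 = 81.633 mL/cmH2O.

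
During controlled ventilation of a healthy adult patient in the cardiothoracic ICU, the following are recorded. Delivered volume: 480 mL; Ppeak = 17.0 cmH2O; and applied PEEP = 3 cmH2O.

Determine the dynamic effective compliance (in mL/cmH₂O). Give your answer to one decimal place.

34.3

Dynamic compliance = Vt / (PIP − PEEP) = 480 / (17.0 − 3) = 480 / 14.0 = 34.286 mL/cmH2O.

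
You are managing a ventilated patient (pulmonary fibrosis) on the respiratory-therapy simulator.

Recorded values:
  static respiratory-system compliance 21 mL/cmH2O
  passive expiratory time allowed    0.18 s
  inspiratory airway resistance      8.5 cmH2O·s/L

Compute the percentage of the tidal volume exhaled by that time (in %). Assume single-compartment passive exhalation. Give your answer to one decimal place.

τ = R × C = 8.5 × 21 mL/cmH2O = 8.5 × 0.021 L/cmH2O = 0.1785 s.
Passive exhalation: V(t)/V₀ = e^(−t/τ) = e^(−0.18/0.1785) = 0.3648.
Fraction exhaled = 1 − 0.3648 = 0.6352 → 63.52%.

63.5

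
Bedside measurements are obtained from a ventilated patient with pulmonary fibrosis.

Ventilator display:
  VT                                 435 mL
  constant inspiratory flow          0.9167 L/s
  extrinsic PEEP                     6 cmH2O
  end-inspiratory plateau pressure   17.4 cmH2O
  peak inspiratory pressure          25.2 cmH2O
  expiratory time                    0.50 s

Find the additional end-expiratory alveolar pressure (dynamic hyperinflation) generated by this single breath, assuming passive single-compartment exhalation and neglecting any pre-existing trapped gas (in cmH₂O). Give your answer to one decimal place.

2.4

R = (PIP − Pplat)/V̇ = (25.2 − 17.4) / 0.9167 = 7.8/0.9167 = 8.509 cmH2O·s/L.
C = Vt/(Pplat − PEEP) = 435.0 / (17.4 − 6) = 435.0/11.4 = 38.158 mL/cmH2O.
τ = R × C = 8.509 × 0.03816 L/cmH2O = 0.3247 s.
Fraction remaining = e^(−Te/τ) = e^(−0.50/0.3247) = 0.2144; trapped volume = 435.0 × 0.2144 = 93.264 mL.
Additional alveolar pressure from trapping ≈ V_trapped / C = 93.264 / 38.158 = 2.444 cmH2O.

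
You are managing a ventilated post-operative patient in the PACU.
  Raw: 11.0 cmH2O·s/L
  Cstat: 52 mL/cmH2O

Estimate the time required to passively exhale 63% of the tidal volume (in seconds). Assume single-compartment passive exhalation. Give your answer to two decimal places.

τ = R × C = 11.0 × 52 mL/cmH2O = 11.0 × 0.052 L/cmH2O = 0.572 s.
Exhaled fraction f = 1 − e^(−t/τ) → t = −τ·ln(1 − f) = −0.572·ln(0.37) = 0.5687 s.

0.57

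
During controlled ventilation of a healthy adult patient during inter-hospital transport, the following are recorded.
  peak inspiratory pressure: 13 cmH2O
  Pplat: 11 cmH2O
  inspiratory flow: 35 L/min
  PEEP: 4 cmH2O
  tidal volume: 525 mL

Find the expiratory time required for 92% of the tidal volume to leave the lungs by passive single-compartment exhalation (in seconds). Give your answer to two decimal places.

0.65

Flow: 35 L/min ÷ 60 = 0.5833 L/s.
R = (PIP − Pplat)/V̇ = (13 − 11) / 0.5833 = 2.0/0.5833 = 3.429 cmH2O·s/L.
C = Vt/(Pplat − PEEP) = 525.0 / (11 − 4) = 525.0/7.0 = 75.0 mL/cmH2O.
τ = R × C = 3.429 × 0.075 L/cmH2O = 0.2572 s.
t = −τ·ln(1 − 0.92) = −0.2572·ln(0.08) = 0.6496 s.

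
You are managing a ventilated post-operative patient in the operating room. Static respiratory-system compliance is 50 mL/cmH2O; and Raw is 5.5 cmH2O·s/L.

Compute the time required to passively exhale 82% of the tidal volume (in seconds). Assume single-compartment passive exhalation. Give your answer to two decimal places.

τ = R × C = 5.5 × 50 mL/cmH2O = 5.5 × 0.050 L/cmH2O = 0.275 s.
Exhaled fraction f = 1 − e^(−t/τ) → t = −τ·ln(1 − f) = −0.275·ln(0.18) = 0.4716 s.

0.47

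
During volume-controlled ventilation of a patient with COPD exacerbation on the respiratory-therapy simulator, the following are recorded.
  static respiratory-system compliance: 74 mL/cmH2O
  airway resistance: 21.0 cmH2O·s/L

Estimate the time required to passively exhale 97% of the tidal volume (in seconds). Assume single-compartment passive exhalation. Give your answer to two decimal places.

τ = R × C = 21.0 × 74 mL/cmH2O = 21.0 × 0.074 L/cmH2O = 1.554 s.
Exhaled fraction f = 1 − e^(−t/τ) → t = −τ·ln(1 − f) = −1.554·ln(0.03) = 5.449 s.

5.45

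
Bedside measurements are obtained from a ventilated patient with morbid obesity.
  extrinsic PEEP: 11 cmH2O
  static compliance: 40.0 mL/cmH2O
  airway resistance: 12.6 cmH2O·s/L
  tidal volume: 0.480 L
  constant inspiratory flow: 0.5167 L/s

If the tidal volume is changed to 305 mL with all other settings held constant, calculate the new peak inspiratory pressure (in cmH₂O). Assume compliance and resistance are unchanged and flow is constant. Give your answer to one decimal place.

PIP = Vt/C + R·V̇ + PEEP (constant-flow equation of motion).
Only the elastic term changes: ΔPIP = ΔVt / C = (305 − 480) / 40.0 = -4.375 cmH2O.
Original PIP = 480/40.0 + 12.6×0.5167 + 11 = 29.51 cmH2O; new PIP = 29.51 + (-4.375) = 25.135 cmH2O.

25.1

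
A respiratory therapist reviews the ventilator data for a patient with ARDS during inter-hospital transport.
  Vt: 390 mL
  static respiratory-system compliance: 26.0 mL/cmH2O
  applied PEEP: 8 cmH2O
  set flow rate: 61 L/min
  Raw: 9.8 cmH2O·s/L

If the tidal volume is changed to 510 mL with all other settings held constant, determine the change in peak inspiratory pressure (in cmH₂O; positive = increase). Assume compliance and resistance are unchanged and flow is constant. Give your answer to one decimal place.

PIP = Vt/C + R·V̇ + PEEP (constant-flow equation of motion).
Only the elastic term changes: ΔPIP = ΔVt / C = (510 − 390) / 26.0 = 4.615 cmH2O.

4.6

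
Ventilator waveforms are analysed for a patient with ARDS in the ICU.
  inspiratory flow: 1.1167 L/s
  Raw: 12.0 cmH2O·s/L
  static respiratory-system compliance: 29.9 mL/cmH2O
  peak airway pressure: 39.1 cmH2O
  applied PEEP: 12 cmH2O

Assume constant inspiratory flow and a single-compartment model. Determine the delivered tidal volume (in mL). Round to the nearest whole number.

410

Equation of motion (constant flow): PIP = Vt/C + R·V̇ + PEEP.
Vt/C = PIP − R·V̇ − PEEP = 39.1 − 13.4 − 12 = 13.7 cmH2O.
Vt = C × 13.7 = 29.9 × 13.7 = 409.63 mL.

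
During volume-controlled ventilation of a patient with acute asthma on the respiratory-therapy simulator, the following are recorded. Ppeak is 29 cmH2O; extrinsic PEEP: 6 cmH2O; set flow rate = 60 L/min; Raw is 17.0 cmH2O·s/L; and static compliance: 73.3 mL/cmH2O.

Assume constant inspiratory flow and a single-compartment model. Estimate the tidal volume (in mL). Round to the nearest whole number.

Flow: 60 L/min ÷ 60 = 1 L/s.
Equation of motion (constant flow): PIP = Vt/C + R·V̇ + PEEP.
Vt/C = PIP − R·V̇ − PEEP = 29 − 17.0 − 6 = 6.0 cmH2O.
Vt = C × 6.0 = 73.3 × 6.0 = 439.8 mL.

440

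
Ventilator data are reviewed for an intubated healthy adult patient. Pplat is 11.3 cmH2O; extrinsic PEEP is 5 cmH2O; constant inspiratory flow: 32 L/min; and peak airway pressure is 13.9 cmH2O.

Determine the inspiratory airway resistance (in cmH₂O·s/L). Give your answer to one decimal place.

Flow: 32 L/min ÷ 60 = 0.5333 L/s.
Raw = (PIP − Pplat) / flow = (13.9 − 11.3) / 0.5333 = 2.6 / 0.5333 = 4.875 cmH2O·s/L.

4.9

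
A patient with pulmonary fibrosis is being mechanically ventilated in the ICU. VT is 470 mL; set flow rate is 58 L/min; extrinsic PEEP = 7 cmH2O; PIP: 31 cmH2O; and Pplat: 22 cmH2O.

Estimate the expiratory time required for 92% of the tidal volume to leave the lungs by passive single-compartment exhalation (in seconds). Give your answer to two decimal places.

Flow: 58 L/min ÷ 60 = 0.9667 L/s.
R = (PIP − Pplat)/V̇ = (31 − 22) / 0.9667 = 9.0/0.9667 = 9.31 cmH2O·s/L.
C = Vt/(Pplat − PEEP) = 470.0 / (22 − 7) = 470.0/15.0 = 31.333 mL/cmH2O.
τ = R × C = 9.31 × 0.03133 L/cmH2O = 0.2917 s.
t = −τ·ln(1 − 0.92) = −0.2917·ln(0.08) = 0.7368 s.

0.74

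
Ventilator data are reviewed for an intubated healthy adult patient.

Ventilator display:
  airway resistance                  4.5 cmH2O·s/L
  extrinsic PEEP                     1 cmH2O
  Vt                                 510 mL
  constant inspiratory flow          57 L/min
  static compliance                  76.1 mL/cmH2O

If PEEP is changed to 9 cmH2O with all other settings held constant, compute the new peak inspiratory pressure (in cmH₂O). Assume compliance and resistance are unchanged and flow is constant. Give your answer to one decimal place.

20.0

Flow: 57 L/min ÷ 60 = 0.95 L/s.
PIP = Vt/C + R·V̇ + PEEP (constant-flow equation of motion).
Only the baseline term changes: ΔPIP = ΔPEEP = 9 − 1 = 8.0 cmH2O.
Original PIP = 510/76.1 + 4.5×0.95 + 1 = 11.977 cmH2O; new PIP = 11.977 + (8.0) = 19.977 cmH2O.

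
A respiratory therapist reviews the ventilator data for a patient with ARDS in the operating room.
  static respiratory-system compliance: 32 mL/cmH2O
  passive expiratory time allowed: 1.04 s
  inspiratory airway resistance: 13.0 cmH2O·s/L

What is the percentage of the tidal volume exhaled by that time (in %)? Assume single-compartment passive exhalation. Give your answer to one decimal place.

τ = R × C = 13.0 × 32 mL/cmH2O = 13.0 × 0.032 L/cmH2O = 0.416 s.
Passive exhalation: V(t)/V₀ = e^(−t/τ) = e^(−1.04/0.416) = 0.08208.
Fraction exhaled = 1 − 0.08208 = 0.9179 → 91.79%.

91.8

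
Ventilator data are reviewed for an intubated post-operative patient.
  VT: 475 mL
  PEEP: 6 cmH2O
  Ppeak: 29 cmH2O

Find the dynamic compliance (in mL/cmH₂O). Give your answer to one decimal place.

20.7

Dynamic compliance = Vt / (PIP − PEEP) = 475 / (29 − 6) = 475 / 23.0 = 20.652 mL/cmH2O.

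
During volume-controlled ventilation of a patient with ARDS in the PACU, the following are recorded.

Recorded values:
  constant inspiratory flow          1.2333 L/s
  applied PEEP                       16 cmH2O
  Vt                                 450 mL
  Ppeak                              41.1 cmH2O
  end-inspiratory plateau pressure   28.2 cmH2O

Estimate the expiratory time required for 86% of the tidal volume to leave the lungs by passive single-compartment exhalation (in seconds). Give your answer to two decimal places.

R = (PIP − Pplat)/V̇ = (41.1 − 28.2) / 1.2333 = 12.9/1.2333 = 10.46 cmH2O·s/L.
C = Vt/(Pplat − PEEP) = 450.0 / (28.2 − 16) = 450.0/12.2 = 36.885 mL/cmH2O.
τ = R × C = 10.46 × 0.03689 L/cmH2O = 0.3859 s.
t = −τ·ln(1 − 0.86) = −0.3859·ln(0.14) = 0.7587 s.

0.76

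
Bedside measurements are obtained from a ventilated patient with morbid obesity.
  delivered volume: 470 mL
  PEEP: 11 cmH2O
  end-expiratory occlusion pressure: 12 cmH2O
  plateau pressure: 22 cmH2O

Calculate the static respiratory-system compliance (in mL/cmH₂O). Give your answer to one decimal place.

End-expiratory occlusion gives total PEEP = 12 cmH2O (intrinsic PEEP = 12 − 11 = 1). Use total PEEP for the elastic gradient.
Cstat = Vt / (Pplat − PEEPtotal) = 470 / (22 − 12) = 470 / 10.0 = 47.0 mL/cmH2O.

47.0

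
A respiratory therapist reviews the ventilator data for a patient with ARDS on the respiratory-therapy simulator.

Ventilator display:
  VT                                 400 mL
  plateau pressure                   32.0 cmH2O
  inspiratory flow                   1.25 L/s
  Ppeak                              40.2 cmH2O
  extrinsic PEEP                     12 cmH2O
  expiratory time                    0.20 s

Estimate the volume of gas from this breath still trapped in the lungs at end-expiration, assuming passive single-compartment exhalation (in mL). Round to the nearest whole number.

87

R = (PIP − Pplat)/V̇ = (40.2 − 32.0) / 1.25 = 8.2/1.25 = 6.56 cmH2O·s/L.
C = Vt/(Pplat − PEEP) = 400.0 / (32.0 − 12) = 400.0/20.0 = 20.0 mL/cmH2O.
τ = R × C = 6.56 × 0.02 L/cmH2O = 0.1312 s.
Fraction remaining = e^(−Te/τ) = e^(−0.20/0.1312) = 0.2178.
Trapped volume = 400.0 × 0.2178 = 87.12 mL.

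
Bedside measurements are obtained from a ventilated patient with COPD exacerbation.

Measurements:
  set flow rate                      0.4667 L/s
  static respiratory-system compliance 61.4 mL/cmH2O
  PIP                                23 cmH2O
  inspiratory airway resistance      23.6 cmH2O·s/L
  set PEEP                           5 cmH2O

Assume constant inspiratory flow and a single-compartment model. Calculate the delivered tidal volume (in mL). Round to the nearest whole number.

Equation of motion (constant flow): PIP = Vt/C + R·V̇ + PEEP.
Vt/C = PIP − R·V̇ − PEEP = 23 − 11.014 − 5 = 6.986 cmH2O.
Vt = C × 6.986 = 61.4 × 6.986 = 428.94 mL.

429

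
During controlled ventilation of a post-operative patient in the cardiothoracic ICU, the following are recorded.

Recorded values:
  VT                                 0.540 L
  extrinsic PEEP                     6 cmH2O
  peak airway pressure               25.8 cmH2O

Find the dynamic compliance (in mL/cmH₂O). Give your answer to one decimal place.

27.3

Dynamic compliance = Vt / (PIP − PEEP) = 540 / (25.8 − 6) = 540 / 19.8 = 27.273 mL/cmH2O.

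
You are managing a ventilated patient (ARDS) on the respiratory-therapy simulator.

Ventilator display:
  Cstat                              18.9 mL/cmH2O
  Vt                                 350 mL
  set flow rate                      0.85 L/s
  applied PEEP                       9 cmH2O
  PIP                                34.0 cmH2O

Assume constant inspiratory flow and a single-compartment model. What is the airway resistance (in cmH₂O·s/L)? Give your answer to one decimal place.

7.6

Equation of motion (constant flow): PIP = Vt/C + R·V̇ + PEEP.
R·V̇ = PIP − Vt/C − PEEP = 34.0 − 350/18.9 − 9 = 34.0 − 18.519 − 9 = 6.481 cmH2O.
R = 6.481 / 0.85 = 7.625 cmH2O·s/L.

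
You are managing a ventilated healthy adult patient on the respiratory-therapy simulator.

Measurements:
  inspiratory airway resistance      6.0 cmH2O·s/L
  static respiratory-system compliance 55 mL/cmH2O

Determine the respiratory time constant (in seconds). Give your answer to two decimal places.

0.33

τ = R × C = 6.0 × 55 mL/cmH2O = 6.0 × 0.055 L/cmH2O = 0.33 s.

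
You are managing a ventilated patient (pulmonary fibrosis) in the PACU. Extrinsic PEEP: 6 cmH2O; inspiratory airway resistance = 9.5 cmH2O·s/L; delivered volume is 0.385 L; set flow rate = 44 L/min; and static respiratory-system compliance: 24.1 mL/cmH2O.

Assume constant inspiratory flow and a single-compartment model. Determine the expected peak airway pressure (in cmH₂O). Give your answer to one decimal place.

Flow: 44 L/min ÷ 60 = 0.7333 L/s.
Equation of motion (constant flow): PIP = Vt/C + R·V̇ + PEEP.
PIP = 385/24.1 + 9.5×0.7333 + 6 = 15.975 + 6.966 + 6 = 28.941 cmH2O.

28.9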